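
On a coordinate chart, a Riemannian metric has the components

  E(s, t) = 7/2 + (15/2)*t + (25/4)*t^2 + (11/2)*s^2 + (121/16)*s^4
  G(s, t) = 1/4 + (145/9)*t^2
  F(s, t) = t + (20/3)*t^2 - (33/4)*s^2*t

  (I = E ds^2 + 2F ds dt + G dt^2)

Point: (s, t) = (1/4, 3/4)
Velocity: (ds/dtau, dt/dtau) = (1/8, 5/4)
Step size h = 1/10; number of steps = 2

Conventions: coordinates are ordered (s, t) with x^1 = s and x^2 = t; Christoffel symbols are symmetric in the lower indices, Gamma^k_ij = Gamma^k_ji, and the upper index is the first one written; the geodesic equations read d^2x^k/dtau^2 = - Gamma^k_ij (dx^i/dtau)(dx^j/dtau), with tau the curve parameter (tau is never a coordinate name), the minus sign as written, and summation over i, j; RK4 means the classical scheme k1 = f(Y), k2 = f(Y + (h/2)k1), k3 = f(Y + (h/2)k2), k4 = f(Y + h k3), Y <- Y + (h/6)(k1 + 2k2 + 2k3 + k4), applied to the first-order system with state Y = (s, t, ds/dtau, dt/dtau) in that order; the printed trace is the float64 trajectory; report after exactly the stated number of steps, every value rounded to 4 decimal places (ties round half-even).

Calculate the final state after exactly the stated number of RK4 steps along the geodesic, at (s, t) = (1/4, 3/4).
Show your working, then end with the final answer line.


f(Y) = (ds/dtau, dt/dtau, -Gamma^s_ij Y'^i Y'^j, -Gamma^t_ij Y'^i Y'^j) with the Gammas evaluated at the stage position; h = 0.100000; intermediate values shown to 6 dp
step 0: s = 0.2500, t = 0.7500, ds/dtau = 0.1250, dt/dtau = 1.2500
step 1:
  k1: at (s, t) = (0.250000, 0.750000), (ds/dtau, dt/dtau) = (0.125000, 1.250000); Gamma_sss = 0.598782, Gamma_sst = 0.753543, Gamma_stt = 0.459693, Gamma_tss = -1.502734, Gamma_tst = -0.332836, Gamma_ttt = 1.094495; k1 = (0.125000, 1.250000, -0.963109, -1.582657)
  k2: at (s, t) = (0.256250, 0.812500), (ds/dtau, dt/dtau) = (0.076845, 1.170867); Gamma_sss = 0.585784, Gamma_sst = 0.734430, Gamma_stt = 0.461848, Gamma_tss = -1.383415, Gamma_tst = -0.322043, Gamma_ttt = 0.999986; k2 = (0.076845, 1.170867, -0.768780, -1.304790)
  k3: at (s, t) = (0.253842, 0.808543), (ds/dtau, dt/dtau) = (0.086561, 1.184761); Gamma_sss = 0.585446, Gamma_sst = 0.736397, Gamma_stt = 0.462256, Gamma_tss = -1.387724, Gamma_tst = -0.323516, Gamma_ttt = 1.005036; k3 = (0.086561, 1.184761, -0.804277, -1.333973)
  k4: at (s, t) = (0.258656, 0.868476), (ds/dtau, dt/dtau) = (0.044572, 1.116603); Gamma_sss = 0.572958, Gamma_sst = 0.719110, Gamma_stt = 0.463497, Gamma_tss = -1.289203, Gamma_tst = -0.314127, Gamma_ttt = 0.925763; k4 = (0.044572, 1.116603, -0.650606, -1.120413)
  Y <- Y + (h/6)(k1 + 2k2 + 2k3 + k4): s = 0.2583, t = 0.8680, ds/dtau = 0.0457, dt/dtau = 1.1170
step 2:
  k1: at (s, t) = (0.258273, 0.867964), (ds/dtau, dt/dtau) = (0.045670, 1.116990); Gamma_sss = 0.572870, Gamma_sst = 0.719383, Gamma_stt = 0.463575, Gamma_tss = -1.289558, Gamma_tst = -0.314335, Gamma_ttt = 0.926310; k1 = (0.045670, 1.116990, -0.652976, -1.120967)
  k2: at (s, t) = (0.260557, 0.923814), (ds/dtau, dt/dtau) = (0.013021, 1.060942); Gamma_sss = 0.560576, Gamma_sst = 0.704612, Gamma_stt = 0.464368, Gamma_tss = -1.208074, Gamma_tst = -0.306811, Gamma_ttt = 0.860938; k2 = (0.013021, 1.060942, -0.542253, -0.960388)
  k3: at (s, t) = (0.258924, 0.921011), (ds/dtau, dt/dtau) = (0.018557, 1.068971); Gamma_sss = 0.560330, Gamma_sst = 0.705884, Gamma_stt = 0.464713, Gamma_tss = -1.210112, Gamma_tst = -0.307721, Gamma_ttt = 0.863673; k3 = (0.018557, 1.068971, -0.559224, -0.974292)
  k4: at (s, t) = (0.260129, 0.974861), (ds/dtau, dt/dtau) = (-0.010253, 1.019561); Gamma_sss = 0.548416, Gamma_sst = 0.692389, Gamma_stt = 0.465015, Gamma_tss = -1.139874, Gamma_tst = -0.301064, Gamma_ttt = 0.807109; k4 = (-0.010253, 1.019561, -0.468967, -0.845168)
  Y <- Y + (h/6)(k1 + 2k2 + 2k3 + k4): s = 0.2599, t = 0.9746, ds/dtau = -0.0097, dt/dtau = 1.0197

Answer: s = 0.2599, t = 0.9746, ds/dtau = -0.0097, dt/dtau = 1.0197


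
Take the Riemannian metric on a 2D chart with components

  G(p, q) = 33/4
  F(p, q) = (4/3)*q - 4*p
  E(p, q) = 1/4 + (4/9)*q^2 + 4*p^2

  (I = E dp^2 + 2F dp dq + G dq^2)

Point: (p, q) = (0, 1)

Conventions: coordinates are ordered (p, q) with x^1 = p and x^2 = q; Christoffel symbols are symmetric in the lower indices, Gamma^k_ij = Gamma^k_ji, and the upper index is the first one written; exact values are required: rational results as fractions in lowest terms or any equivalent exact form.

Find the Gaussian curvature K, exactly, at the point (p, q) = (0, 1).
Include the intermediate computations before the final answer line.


E = 25/36, F = 4/3, G = 33/4, EG - F^2 = 569/144 at the point
E_p = 0, E_q = 8/9, F_p = -4, F_q = 4/3, G_p = 0, G_q = 0
E_qq = 8/9, F_pq = 0, G_pp = 0
Brioschi: K = (det M1 - det M2) / (EG - F^2)^2 with the standard first/second-derivative matrices M1, M2.
M1 = [[-E_qq/2 + F_pq - G_pp/2, E_p/2, F_p - E_q/2], [F_q - G_p/2, E, F], [G_q/2, F, G]] = [[-4/9, 0, -40/9], [4/3, 25/36, 4/3], [0, 4/3, 33/4]]; det M1 = -1043/108
M2 = [[0, E_q/2, G_p/2], [E_q/2, E, F], [G_p/2, F, G]] = [[0, 4/9, 0], [4/9, 25/36, 4/3], [0, 4/3, 33/4]]; det M2 = -44/27
det M1 - det M2 = -289/36; K = -289/36 / (569/144)^2 = -166464/323761

Answer: K = -166464/323761


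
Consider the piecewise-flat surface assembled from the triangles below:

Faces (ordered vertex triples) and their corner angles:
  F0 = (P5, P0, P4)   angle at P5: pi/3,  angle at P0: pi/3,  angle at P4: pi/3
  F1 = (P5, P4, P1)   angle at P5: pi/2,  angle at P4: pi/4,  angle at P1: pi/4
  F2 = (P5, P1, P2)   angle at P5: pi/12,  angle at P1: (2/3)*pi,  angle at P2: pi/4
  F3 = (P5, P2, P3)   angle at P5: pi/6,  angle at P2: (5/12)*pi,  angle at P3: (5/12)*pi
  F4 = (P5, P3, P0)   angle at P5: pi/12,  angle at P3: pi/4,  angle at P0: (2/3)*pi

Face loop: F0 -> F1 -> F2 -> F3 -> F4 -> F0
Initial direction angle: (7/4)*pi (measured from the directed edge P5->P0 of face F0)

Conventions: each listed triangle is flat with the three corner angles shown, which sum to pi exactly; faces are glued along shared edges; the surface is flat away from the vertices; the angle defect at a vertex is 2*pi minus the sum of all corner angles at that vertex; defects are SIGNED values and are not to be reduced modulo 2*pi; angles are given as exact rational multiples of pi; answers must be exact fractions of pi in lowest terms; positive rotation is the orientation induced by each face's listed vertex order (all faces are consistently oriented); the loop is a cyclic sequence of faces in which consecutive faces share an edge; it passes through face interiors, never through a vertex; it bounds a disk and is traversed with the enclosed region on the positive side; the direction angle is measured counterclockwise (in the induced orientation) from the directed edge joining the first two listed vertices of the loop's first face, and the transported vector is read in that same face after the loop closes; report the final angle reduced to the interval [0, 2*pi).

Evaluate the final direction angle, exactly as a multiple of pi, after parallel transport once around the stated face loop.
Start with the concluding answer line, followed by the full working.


Answer: final direction angle = (7/12)*pi

enclosed vertex P5: corner angles sum to (7/6)*pi, defect = 2*pi - (7/6)*pi = (5/6)*pi
adding the enclosed defects to the starting angle (mod 2*pi, induced orientation) gives the holonomy
final angle = (7/4)*pi + (5/6)*pi = (7/12)*pi (mod 2*pi)


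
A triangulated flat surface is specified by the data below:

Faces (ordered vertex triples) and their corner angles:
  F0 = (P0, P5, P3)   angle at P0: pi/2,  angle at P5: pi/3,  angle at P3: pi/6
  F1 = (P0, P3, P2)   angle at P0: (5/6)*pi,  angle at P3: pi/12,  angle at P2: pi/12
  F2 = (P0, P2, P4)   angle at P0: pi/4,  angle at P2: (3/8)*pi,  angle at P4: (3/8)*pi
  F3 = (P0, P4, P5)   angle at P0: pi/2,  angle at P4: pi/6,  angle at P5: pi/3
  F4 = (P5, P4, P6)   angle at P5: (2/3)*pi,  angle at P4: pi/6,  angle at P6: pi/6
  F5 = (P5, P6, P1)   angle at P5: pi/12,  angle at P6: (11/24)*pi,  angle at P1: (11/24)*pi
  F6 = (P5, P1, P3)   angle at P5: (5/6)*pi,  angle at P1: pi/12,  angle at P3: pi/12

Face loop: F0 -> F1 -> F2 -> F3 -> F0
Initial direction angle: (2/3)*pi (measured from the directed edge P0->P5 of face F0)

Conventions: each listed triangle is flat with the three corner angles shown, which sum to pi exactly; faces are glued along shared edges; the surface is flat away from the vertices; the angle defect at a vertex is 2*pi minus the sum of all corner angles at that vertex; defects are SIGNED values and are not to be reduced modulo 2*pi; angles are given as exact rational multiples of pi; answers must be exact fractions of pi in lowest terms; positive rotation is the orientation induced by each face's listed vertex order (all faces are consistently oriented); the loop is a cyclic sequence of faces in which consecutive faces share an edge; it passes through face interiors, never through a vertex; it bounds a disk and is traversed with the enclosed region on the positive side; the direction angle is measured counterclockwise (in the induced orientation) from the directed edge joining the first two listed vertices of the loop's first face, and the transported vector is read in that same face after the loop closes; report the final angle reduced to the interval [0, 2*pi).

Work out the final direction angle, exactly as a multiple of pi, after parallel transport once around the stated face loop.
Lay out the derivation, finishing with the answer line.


enclosed vertex P0: corner angles sum to (25/12)*pi, defect = 2*pi - (25/12)*pi = -pi/12
final direction = starting direction + enclosed defect total, reduced mod 2*pi (induced orientation)
final angle = (2/3)*pi - pi/12 = (7/12)*pi (mod 2*pi)

Answer: final direction angle = (7/12)*pi


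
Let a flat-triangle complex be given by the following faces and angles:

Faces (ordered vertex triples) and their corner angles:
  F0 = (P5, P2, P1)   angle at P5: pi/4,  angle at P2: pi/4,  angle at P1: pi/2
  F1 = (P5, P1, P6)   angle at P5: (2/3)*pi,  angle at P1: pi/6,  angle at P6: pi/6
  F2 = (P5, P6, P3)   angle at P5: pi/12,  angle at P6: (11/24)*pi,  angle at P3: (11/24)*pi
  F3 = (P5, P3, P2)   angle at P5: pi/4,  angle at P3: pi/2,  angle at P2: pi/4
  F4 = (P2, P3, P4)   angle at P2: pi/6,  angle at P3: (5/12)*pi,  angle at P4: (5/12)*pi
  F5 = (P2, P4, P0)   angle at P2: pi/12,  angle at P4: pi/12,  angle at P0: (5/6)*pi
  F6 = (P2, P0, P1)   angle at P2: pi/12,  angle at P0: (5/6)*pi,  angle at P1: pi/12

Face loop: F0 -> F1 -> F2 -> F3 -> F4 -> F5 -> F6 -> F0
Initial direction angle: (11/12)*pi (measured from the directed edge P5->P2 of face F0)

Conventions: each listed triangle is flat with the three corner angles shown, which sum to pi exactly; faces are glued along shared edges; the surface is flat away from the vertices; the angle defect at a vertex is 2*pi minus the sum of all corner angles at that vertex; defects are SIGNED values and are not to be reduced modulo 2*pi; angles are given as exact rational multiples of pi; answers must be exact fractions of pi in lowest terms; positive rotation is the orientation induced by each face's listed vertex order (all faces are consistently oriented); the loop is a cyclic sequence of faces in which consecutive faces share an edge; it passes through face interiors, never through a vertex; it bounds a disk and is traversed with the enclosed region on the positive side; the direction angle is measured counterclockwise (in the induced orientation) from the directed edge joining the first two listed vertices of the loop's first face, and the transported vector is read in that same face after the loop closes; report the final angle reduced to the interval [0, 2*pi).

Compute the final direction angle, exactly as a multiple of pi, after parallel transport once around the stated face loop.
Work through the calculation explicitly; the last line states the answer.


enclosed vertex P2: corner angles sum to (5/6)*pi, defect = 2*pi - (5/6)*pi = (7/6)*pi
enclosed vertex P5: corner angles sum to (5/4)*pi, defect = 2*pi - (5/4)*pi = (3/4)*pi
transport around the loop rotates by the sum of enclosed defects; add to the initial angle mod 2*pi
final angle = (11/12)*pi + (23/12)*pi = (5/6)*pi (mod 2*pi)

Answer: final direction angle = (5/6)*pi


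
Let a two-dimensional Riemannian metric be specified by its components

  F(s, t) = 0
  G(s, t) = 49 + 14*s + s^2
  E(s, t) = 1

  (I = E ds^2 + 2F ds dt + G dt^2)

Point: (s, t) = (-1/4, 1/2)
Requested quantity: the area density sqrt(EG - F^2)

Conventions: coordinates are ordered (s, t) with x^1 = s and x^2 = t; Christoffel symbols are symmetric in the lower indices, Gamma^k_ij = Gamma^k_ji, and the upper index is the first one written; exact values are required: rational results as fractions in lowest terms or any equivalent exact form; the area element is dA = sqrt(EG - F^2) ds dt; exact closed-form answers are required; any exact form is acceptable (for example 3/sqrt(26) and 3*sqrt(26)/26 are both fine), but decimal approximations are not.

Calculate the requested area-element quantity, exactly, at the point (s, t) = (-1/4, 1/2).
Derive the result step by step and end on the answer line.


E = 1, F = 0, G = 729/16; EG - F^2 = 729/16

Answer: sqrt(EG - F^2) = 27/4


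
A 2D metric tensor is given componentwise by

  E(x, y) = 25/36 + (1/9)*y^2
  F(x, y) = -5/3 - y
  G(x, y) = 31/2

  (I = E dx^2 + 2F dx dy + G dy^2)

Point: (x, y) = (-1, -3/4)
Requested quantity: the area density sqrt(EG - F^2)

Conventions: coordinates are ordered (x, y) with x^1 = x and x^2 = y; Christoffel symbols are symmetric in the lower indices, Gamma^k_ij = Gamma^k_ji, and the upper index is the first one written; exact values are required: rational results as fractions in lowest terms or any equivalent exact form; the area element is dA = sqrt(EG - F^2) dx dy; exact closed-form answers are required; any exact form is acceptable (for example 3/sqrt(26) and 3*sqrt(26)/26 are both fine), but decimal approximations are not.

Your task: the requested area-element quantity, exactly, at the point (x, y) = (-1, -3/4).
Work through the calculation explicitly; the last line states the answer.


E = 109/144, F = -11/12, G = 31/2; EG - F^2 = 3137/288

Answer: sqrt(EG - F^2) = sqrt(6274)/24


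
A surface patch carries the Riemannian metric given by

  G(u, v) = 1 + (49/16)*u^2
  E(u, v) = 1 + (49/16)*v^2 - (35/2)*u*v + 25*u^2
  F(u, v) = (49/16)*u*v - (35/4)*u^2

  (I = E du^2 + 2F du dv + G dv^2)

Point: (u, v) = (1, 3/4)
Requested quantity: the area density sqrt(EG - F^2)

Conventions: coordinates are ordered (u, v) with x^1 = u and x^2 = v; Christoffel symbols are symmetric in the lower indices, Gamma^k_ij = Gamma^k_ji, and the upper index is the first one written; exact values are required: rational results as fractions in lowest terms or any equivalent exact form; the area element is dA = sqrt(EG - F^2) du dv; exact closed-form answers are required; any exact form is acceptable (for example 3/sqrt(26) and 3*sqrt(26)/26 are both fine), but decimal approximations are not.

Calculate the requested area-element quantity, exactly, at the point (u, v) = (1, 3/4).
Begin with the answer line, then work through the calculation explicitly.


Answer: sqrt(EG - F^2) = sqrt(4521)/16

E = 3737/256, F = -413/64, G = 65/16; EG - F^2 = 4521/256


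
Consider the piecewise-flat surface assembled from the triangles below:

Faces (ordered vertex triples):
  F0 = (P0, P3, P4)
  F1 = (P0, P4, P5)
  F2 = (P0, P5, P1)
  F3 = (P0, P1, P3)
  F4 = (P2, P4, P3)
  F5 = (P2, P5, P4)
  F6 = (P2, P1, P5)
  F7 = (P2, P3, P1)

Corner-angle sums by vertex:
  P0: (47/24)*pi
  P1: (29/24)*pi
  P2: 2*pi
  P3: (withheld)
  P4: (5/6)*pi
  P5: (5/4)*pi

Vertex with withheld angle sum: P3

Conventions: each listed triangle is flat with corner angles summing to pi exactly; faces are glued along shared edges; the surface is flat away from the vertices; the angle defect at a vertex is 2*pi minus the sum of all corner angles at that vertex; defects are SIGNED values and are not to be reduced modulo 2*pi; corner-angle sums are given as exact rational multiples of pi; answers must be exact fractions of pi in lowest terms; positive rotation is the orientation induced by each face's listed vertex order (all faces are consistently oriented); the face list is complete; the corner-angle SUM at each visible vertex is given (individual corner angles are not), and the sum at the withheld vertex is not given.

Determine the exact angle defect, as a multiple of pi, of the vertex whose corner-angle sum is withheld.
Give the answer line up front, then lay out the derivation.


Answer: defect(P3) = (5/4)*pi

V = 6, E = 12, F = 8; chi = V - E + F = 2
Gauss-Bonnet: total defect = 2*pi*chi = 4*pi; visible defects sum to (11/4)*pi


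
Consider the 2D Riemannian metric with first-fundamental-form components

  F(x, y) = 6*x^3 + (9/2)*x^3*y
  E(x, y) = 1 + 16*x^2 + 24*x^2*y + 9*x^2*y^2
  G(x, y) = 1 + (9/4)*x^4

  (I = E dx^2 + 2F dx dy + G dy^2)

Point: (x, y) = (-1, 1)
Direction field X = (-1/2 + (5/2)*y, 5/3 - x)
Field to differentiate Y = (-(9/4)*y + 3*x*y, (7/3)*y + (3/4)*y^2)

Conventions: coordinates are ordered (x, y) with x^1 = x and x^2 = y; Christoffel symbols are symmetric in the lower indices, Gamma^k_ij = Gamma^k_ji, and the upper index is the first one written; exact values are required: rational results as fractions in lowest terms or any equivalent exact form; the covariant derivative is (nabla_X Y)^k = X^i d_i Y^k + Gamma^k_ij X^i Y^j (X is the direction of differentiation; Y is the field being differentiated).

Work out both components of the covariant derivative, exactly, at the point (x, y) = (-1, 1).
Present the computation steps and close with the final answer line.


E = 50, F = -21/2, G = 13/4 at the point
E_x = -98, E_y = 42, F_x = 63/2, F_y = -9/2, G_x = -9, G_y = 0
EG - F^2 = 209/4;  g^inv = (4/209) * [[13/4, 21/2], [21/2, 50]]
first-kind symbols [ij,l] = (1/2)(d_i g_jl + d_j g_il - d_l g_ij): [xx,x] = E_x/2 = -49, [xx,y] = F_x - E_y/2 = 21/2, [xy,x] = E_y/2 = 21, [xy,y] = G_x/2 = -9/2, [yy,x] = F_y - G_x/2 = 0, [yy,y] = G_y/2 = 0
Gamma^x_ij = (G*[ij,x] - F*[ij,y])/(EG - F^2), Gamma^y_ij = (E*[ij,y] - F*[ij,x])/(EG - F^2)
Gamma_xxx = -196/209, Gamma_xxy = 84/209, Gamma_xyy = 0, Gamma_yxx = 42/209, Gamma_yxy = -18/209, Gamma_yyy = 0
X = (2, 8/3), Y = (-21/4, 37/12) at the point

Answer: (nabla_X Y)^x = -272/209, (nabla_X Y)^y = 16528/1881


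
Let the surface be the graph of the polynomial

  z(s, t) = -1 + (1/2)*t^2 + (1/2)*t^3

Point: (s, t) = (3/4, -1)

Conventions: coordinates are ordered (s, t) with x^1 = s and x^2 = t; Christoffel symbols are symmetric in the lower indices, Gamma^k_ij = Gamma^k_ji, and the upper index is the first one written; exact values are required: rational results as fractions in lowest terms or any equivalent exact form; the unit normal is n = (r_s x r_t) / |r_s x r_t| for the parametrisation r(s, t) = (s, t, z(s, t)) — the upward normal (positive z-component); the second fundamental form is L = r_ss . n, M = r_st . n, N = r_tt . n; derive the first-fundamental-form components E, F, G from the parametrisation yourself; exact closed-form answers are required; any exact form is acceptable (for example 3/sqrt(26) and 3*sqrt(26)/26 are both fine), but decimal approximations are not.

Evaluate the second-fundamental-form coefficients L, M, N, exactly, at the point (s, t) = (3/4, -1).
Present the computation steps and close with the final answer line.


z_s = 0, z_t = 1/2, z_ss = 0, z_st = 0, z_tt = -2
E = 1, F = 0, G = 5/4; answer radicand W^2 = 5/4
unnormalised second-form numerators: l = 0, m = 0, n = -2; L = l/sqrt(5/4), and similarly M = m/sqrt(W^2), N = n/sqrt(W^2)

Answer: L = 0, M = 0, N = -4*sqrt(5)/5


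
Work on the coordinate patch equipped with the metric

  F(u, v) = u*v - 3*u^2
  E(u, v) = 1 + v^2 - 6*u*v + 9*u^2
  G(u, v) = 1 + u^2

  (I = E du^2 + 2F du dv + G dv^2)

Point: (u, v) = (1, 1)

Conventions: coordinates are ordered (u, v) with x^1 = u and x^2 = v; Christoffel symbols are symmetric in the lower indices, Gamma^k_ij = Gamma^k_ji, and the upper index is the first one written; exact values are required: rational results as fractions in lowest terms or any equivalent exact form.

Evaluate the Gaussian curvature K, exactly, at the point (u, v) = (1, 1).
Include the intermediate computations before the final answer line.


E = 5, F = -2, G = 2, EG - F^2 = 6 at the point
E_u = 12, E_v = -4, F_u = -5, F_v = 1, G_u = 2, G_v = 0
E_vv = 2, F_uv = 1, G_uu = 2
Apply the Brioschi formula K = (det M1 - det M2)/(EG - F^2)^2 over the derivative matrices of E, F, G.
M1 = [[-E_vv/2 + F_uv - G_uu/2, E_u/2, F_u - E_v/2], [F_v - G_u/2, E, F], [G_v/2, F, G]] = [[-1, 6, -3], [0, 5, -2], [0, -2, 2]]; det M1 = -6
M2 = [[0, E_v/2, G_u/2], [E_v/2, E, F], [G_u/2, F, G]] = [[0, -2, 1], [-2, 5, -2], [1, -2, 2]]; det M2 = -5
det M1 - det M2 = -1; K = -1 / (6)^2 = -1/36

Answer: K = -1/36


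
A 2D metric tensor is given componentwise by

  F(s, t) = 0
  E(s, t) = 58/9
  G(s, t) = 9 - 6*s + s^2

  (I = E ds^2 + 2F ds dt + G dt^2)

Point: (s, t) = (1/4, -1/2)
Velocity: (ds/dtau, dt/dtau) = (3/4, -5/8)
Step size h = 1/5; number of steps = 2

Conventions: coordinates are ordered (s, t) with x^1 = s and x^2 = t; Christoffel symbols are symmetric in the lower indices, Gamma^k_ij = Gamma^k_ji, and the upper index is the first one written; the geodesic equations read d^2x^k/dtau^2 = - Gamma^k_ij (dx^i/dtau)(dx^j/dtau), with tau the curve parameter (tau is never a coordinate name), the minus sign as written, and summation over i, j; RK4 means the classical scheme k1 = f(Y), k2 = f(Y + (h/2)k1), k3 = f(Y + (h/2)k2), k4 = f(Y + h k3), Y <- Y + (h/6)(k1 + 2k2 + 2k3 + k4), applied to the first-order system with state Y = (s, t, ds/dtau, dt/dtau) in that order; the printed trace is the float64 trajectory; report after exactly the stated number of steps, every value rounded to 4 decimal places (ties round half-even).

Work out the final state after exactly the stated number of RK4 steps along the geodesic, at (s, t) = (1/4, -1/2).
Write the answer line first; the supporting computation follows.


Answer: s = 0.5351, t = -0.7795, ds/dtau = 0.6711, dt/dtau = -0.7779

f(Y) = (ds/dtau, dt/dtau, -Gamma^s_ij Y'^i Y'^j, -Gamma^t_ij Y'^i Y'^j) with the Gammas evaluated at the stage position; h = 0.200000; intermediate values shown to 6 dp
step 0: s = 0.2500, t = -0.5000, ds/dtau = 0.7500, dt/dtau = -0.6250
step 1:
  k1: at (s, t) = (0.250000, -0.500000), (ds/dtau, dt/dtau) = (0.750000, -0.625000); Gamma_sss = 0.000000, Gamma_sst = 0.000000, Gamma_stt = 0.426724, Gamma_tss = 0.000000, Gamma_tst = -0.363636, Gamma_ttt = 0.000000; k1 = (0.750000, -0.625000, -0.166689, -0.340909)
  k2: at (s, t) = (0.325000, -0.562500), (ds/dtau, dt/dtau) = (0.733331, -0.659091); Gamma_sss = 0.000000, Gamma_sst = 0.000000, Gamma_stt = 0.415086, Gamma_tss = 0.000000, Gamma_tst = -0.373832, Gamma_ttt = 0.000000; k2 = (0.733331, -0.659091, -0.180314, -0.361370)
  k3: at (s, t) = (0.323333, -0.565909), (ds/dtau, dt/dtau) = (0.731969, -0.661137); Gamma_sss = 0.000000, Gamma_sst = 0.000000, Gamma_stt = 0.415345, Gamma_tss = 0.000000, Gamma_tst = -0.373599, Gamma_ttt = 0.000000; k3 = (0.731969, -0.661137, -0.181548, -0.361593)
  k4: at (s, t) = (0.396394, -0.632227), (ds/dtau, dt/dtau) = (0.713690, -0.697319); Gamma_sss = 0.000000, Gamma_sst = 0.000000, Gamma_stt = 0.404008, Gamma_tss = 0.000000, Gamma_tst = -0.384083, Gamma_ttt = 0.000000; k4 = (0.713690, -0.697319, -0.196450, -0.382292)
  Y <- Y + (h/6)(k1 + 2k2 + 2k3 + k4): s = 0.3965, t = -0.6321, ds/dtau = 0.7138, dt/dtau = -0.6973
step 2:
  k1: at (s, t) = (0.396476, -0.632092), (ds/dtau, dt/dtau) = (0.713771, -0.697304); Gamma_sss = 0.000000, Gamma_sst = 0.000000, Gamma_stt = 0.403995, Gamma_tss = 0.000000, Gamma_tst = -0.384095, Gamma_ttt = 0.000000; k1 = (0.713771, -0.697304, -0.196436, -0.382340)
  k2: at (s, t) = (0.467853, -0.701823), (ds/dtau, dt/dtau) = (0.694128, -0.735538); Gamma_sss = 0.000000, Gamma_sst = 0.000000, Gamma_stt = 0.392919, Gamma_tss = 0.000000, Gamma_tst = -0.394922, Gamma_ttt = 0.000000; k2 = (0.694128, -0.735538, -0.212576, -0.403261)
  k3: at (s, t) = (0.465889, -0.705646), (ds/dtau, dt/dtau) = (0.692514, -0.737630); Gamma_sss = 0.000000, Gamma_sst = 0.000000, Gamma_stt = 0.393224, Gamma_tss = 0.000000, Gamma_tst = -0.394616, Gamma_ttt = 0.000000; k3 = (0.692514, -0.737630, -0.213953, -0.403154)
  k4: at (s, t) = (0.534979, -0.779619), (ds/dtau, dt/dtau) = (0.670981, -0.777935); Gamma_sss = 0.000000, Gamma_sst = 0.000000, Gamma_stt = 0.382503, Gamma_tss = 0.000000, Gamma_tst = -0.405676, Gamma_ttt = 0.000000; k4 = (0.670981, -0.777935, -0.231484, -0.423509)
  Y <- Y + (h/6)(k1 + 2k2 + 2k3 + k4): s = 0.5351, t = -0.7795, ds/dtau = 0.6711, dt/dtau = -0.7779


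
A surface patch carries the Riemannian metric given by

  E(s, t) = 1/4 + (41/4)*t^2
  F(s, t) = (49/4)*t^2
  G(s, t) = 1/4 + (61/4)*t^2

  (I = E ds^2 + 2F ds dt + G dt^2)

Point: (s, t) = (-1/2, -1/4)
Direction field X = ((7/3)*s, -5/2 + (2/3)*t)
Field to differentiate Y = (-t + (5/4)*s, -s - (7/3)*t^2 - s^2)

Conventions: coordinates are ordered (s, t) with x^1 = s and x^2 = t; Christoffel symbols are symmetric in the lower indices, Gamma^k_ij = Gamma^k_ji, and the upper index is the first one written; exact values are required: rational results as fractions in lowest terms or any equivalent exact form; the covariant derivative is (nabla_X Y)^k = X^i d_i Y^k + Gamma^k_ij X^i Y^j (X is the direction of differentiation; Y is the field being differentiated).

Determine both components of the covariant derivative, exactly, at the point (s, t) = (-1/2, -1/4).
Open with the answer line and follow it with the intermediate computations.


Answer: (nabla_X Y)^s = -73477/20448, (nabla_X Y)^t = 83809/47712

E = 57/64, F = 49/64, G = 77/64 at the point
E_s = 0, E_t = -41/8, F_s = 0, F_t = -49/8, G_s = 0, G_t = -61/8
EG - F^2 = 497/1024;  g^inv = (1024/497) * [[77/64, -49/64], [-49/64, 57/64]]
first-kind symbols [ij,l] = (1/2)(d_i g_jl + d_j g_il - d_l g_ij): [ss,s] = E_s/2 = 0, [ss,t] = F_s - E_t/2 = 41/16, [st,s] = E_t/2 = -41/16, [st,t] = G_s/2 = 0, [tt,s] = F_t - G_s/2 = -49/8, [tt,t] = G_t/2 = -61/16
Gamma^s_ij = (G*[ij,s] - F*[ij,t])/(EG - F^2), Gamma^t_ij = (E*[ij,t] - F*[ij,s])/(EG - F^2)
Gamma_sss = -287/71, Gamma_sst = -451/71, Gamma_stt = -651/71, Gamma_tss = 2337/497, Gamma_tst = 287/71, Gamma_ttt = 1325/497
X = (-7/6, -8/3), Y = (-3/8, 5/48) at the point


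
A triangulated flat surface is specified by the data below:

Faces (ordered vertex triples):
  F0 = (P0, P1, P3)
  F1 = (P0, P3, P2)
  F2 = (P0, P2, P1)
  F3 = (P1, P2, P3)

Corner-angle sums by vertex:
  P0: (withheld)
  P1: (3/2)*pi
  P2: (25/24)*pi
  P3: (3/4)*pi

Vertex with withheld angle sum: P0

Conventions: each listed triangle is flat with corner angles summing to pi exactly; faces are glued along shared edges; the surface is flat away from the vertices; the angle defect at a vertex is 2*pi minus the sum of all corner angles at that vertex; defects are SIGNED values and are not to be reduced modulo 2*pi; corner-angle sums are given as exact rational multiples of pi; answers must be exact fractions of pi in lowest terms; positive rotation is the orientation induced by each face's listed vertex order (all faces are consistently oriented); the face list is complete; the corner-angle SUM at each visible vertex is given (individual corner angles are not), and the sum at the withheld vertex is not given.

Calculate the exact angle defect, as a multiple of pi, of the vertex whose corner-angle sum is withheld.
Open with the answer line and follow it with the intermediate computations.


Answer: defect(P0) = (31/24)*pi

V = 4, E = 6, F = 4; chi = V - E + F = 2
Gauss-Bonnet: total defect = 2*pi*chi = 4*pi; visible defects sum to (65/24)*pi


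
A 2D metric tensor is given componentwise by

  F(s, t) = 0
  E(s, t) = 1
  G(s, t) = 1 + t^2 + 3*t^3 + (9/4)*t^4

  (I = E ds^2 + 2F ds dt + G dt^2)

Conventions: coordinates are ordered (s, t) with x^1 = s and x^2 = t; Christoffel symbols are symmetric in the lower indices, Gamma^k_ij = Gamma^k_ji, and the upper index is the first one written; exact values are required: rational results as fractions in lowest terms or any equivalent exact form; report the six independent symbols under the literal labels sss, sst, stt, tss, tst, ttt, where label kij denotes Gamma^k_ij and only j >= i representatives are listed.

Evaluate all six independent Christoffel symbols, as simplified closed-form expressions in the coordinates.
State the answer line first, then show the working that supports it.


Answer: Gamma_sss = 0, Gamma_sst = 0, Gamma_stt = 0, Gamma_tss = 0, Gamma_tst = 0, Gamma_ttt = (18*t^3 + 18*t^2 + 4*t)/(9*t^4 + 12*t^3 + 4*t^2 + 4)

E = 1; F = 0; G = 1 + t^2 + 3*t^3 + (9/4)*t^4
Gamma^k_ij = (1/2) g^{kl} (d_i g_jl + d_j g_il - d_l g_ij), with g^inv = (1/(EG-F^2)) [[G, -F], [-F, E]]
first partials: E_s = 0, E_t = 0, F_s = 0, F_t = 0, G_s = 0, G_t = 2*t + 9*t^2 + 9*t^3
D = EG - F^2 = 1 + t^2 + 3*t^3 + (9/4)*t^4
expanded: Gamma^s_ss = (G E_s - 2F F_s + F E_t)/(2D), Gamma^s_st = (G E_t - F G_s)/(2D), Gamma^s_tt = (2G F_t - G G_s - F G_t)/(2D), Gamma^t_ss = (2E F_s - E E_t - F E_s)/(2D), Gamma^t_st = (E G_s - F E_t)/(2D), Gamma^t_tt = (E G_t - 2F F_t + F G_s)/(2D); substitute and cancel common factors


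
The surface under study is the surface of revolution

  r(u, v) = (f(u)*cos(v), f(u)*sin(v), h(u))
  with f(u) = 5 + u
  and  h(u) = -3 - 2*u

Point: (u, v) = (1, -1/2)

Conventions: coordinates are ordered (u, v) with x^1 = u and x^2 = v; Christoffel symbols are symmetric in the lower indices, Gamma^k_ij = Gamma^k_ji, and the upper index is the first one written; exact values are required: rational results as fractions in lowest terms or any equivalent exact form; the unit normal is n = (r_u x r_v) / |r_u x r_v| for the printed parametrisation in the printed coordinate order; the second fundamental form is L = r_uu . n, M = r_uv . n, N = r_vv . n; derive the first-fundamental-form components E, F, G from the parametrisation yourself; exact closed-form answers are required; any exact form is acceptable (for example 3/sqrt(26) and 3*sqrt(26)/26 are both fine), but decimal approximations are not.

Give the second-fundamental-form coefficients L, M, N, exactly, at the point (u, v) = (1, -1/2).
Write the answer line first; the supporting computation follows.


Answer: L = 0, M = 0, N = -12*sqrt(5)/5

f = 6, f' = 1, f'' = 0, h' = -2, h'' = 0
E = 5, F = 0, G = 36; answer radicand W^2 = 5
unnormalised second-form numerators: l = 0, m = 0, n = -12; L = l/sqrt(5), and similarly M = m/sqrt(W^2), N = n/sqrt(W^2)


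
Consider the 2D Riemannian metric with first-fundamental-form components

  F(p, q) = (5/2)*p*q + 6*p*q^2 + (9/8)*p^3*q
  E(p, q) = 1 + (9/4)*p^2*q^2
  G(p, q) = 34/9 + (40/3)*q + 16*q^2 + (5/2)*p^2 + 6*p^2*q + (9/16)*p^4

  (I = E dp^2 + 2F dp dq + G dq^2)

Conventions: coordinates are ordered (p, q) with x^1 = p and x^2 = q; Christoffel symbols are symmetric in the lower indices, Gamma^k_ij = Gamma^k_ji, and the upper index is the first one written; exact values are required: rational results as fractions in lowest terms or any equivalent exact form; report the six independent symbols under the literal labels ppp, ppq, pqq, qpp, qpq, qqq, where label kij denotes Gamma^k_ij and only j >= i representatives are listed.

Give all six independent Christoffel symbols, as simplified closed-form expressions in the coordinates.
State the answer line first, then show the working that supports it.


Answer: Gamma_ppp = 324*p*q^2/(81*p^4 + 324*p^2*q^2 + 864*p^2*q + 360*p^2 + 2304*q^2 + 1920*q + 544), Gamma_ppq = 324*p^2*q/(81*p^4 + 324*p^2*q^2 + 864*p^2*q + 360*p^2 + 2304*q^2 + 1920*q + 544), Gamma_pqq = 864*p*q/(81*p^4 + 324*p^2*q^2 + 864*p^2*q + 360*p^2 + 2304*q^2 + 1920*q + 544), Gamma_qpp = (162*p^2*q + 864*q^2 + 360*q)/(81*p^4 + 324*p^2*q^2 + 864*p^2*q + 360*p^2 + 2304*q^2 + 1920*q + 544), Gamma_qpq = (162*p^3 + 864*p*q + 360*p)/(81*p^4 + 324*p^2*q^2 + 864*p^2*q + 360*p^2 + 2304*q^2 + 1920*q + 544), Gamma_qqq = (432*p^2 + 2304*q + 960)/(81*p^4 + 324*p^2*q^2 + 864*p^2*q + 360*p^2 + 2304*q^2 + 1920*q + 544)

E = 1 + (9/4)*p^2*q^2; F = (5/2)*p*q + 6*p*q^2 + (9/8)*p^3*q; G = 34/9 + (40/3)*q + 16*q^2 + (5/2)*p^2 + 6*p^2*q + (9/16)*p^4
Gamma^k_ij = (1/2) g^{kl} (d_i g_jl + d_j g_il - d_l g_ij), with g^inv = (1/(EG-F^2)) [[G, -F], [-F, E]]
first partials: E_p = (9/2)*p*q^2, E_q = (9/2)*p^2*q, F_p = (5/2)*q + 6*q^2 + (27/8)*p^2*q, F_q = (5/2)*p + 12*p*q + (9/8)*p^3, G_p = 5*p + 12*p*q + (9/4)*p^3, G_q = 40/3 + 32*q + 6*p^2
D = EG - F^2 = 34/9 + (40/3)*q + 16*q^2 + (5/2)*p^2 + 6*p^2*q + (9/4)*p^2*q^2 + (9/16)*p^4
expanded: Gamma^p_pp = (G E_p - 2F F_p + F E_q)/(2D), Gamma^p_pq = (G E_q - F G_p)/(2D), Gamma^p_qq = (2G F_q - G G_p - F G_q)/(2D), Gamma^q_pp = (2E F_p - E E_q - F E_p)/(2D), Gamma^q_pq = (E G_p - F E_q)/(2D), Gamma^q_qq = (E G_q - 2F F_q + F G_p)/(2D); substitute and cancel common factors


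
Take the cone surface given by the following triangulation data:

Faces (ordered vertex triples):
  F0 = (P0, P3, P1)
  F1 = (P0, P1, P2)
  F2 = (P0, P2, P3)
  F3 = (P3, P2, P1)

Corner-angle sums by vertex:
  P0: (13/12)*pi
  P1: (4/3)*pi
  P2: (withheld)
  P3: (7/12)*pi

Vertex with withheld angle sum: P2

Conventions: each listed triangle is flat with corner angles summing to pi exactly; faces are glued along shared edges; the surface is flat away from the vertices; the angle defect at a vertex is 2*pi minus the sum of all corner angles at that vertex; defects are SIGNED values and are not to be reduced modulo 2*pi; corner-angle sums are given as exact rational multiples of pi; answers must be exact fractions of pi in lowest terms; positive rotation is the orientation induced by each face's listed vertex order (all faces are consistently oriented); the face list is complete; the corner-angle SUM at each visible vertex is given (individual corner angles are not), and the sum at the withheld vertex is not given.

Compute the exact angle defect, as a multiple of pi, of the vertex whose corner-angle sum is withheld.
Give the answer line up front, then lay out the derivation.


Answer: defect(P2) = pi

V = 4, E = 6, F = 4; chi = V - E + F = 2
Gauss-Bonnet: total defect = 2*pi*chi = 4*pi; visible defects sum to 3*pi


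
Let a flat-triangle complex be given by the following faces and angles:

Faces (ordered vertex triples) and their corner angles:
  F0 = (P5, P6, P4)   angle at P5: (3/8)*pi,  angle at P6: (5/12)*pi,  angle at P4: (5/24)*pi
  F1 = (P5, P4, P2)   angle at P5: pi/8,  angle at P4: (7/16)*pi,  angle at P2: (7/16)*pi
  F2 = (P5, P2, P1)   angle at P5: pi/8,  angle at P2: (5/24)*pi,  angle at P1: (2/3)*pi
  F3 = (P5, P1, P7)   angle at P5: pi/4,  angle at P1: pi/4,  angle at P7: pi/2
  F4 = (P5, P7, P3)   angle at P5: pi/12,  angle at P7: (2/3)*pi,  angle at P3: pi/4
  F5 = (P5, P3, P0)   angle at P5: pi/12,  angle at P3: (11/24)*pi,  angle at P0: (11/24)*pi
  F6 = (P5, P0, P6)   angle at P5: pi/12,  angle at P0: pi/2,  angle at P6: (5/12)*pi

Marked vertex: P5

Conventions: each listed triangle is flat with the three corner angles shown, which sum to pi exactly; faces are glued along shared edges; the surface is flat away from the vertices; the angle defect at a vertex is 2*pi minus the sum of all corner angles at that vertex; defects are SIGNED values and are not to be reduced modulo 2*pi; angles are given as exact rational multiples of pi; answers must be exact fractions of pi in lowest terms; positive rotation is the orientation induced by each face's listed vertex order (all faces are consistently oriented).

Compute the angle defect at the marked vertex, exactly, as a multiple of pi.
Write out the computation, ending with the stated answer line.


Sum of corner angles at P5: (9/8)*pi
defect = 2*pi - (9/8)*pi

Answer: defect(P5) = (7/8)*pi


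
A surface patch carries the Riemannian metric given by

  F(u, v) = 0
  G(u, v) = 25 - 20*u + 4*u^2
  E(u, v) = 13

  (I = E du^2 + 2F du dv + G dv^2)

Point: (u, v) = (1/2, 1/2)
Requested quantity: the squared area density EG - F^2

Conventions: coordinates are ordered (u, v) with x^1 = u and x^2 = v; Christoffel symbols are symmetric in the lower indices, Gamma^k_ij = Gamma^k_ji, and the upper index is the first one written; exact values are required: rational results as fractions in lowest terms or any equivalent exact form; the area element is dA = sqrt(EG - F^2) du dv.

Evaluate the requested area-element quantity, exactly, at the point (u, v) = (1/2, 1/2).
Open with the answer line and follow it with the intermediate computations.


Answer: EG - F^2 = 208

E = 13, F = 0, G = 16; EG - F^2 = 208


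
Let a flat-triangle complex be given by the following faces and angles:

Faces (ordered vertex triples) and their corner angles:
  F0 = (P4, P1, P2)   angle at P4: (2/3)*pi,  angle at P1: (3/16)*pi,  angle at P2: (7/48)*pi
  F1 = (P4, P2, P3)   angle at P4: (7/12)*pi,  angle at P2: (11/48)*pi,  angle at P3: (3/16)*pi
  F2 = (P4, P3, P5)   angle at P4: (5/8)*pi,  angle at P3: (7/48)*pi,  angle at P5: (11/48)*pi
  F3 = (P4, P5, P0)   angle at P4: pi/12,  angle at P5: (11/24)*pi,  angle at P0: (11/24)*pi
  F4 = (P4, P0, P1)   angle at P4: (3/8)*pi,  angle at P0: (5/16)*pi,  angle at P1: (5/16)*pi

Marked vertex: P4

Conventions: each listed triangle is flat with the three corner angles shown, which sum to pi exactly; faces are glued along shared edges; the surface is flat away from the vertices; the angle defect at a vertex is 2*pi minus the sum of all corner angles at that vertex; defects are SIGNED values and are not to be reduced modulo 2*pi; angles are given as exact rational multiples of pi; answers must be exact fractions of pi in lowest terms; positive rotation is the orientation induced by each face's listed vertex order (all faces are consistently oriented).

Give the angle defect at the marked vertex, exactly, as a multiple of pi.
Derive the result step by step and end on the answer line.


Sum of corner angles at P4: (7/3)*pi
defect = 2*pi - (7/3)*pi

Answer: defect(P4) = -pi/3


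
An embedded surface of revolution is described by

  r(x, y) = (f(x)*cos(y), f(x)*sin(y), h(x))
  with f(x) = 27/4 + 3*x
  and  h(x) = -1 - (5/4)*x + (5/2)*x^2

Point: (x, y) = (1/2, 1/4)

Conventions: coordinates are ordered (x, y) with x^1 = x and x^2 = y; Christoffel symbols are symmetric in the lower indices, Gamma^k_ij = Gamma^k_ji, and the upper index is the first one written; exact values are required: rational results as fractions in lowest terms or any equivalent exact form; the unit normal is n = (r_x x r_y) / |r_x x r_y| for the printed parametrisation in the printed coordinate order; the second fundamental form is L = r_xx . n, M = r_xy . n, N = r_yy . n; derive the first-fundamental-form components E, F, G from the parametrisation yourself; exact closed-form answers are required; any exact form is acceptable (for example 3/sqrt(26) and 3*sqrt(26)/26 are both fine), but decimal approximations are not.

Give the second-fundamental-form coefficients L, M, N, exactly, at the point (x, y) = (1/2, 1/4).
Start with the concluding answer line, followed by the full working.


Answer: L = 60/13, M = 0, N = 165/52

f = 33/4, f' = 3, f'' = 0, h' = 5/4, h'' = 5
E = 169/16, F = 0, G = 1089/16; answer radicand W^2 = 169/16
unnormalised second-form numerators: l = 15, m = 0, n = 165/16; L = l/sqrt(169/16), and similarly M = m/sqrt(W^2), N = n/sqrt(W^2)


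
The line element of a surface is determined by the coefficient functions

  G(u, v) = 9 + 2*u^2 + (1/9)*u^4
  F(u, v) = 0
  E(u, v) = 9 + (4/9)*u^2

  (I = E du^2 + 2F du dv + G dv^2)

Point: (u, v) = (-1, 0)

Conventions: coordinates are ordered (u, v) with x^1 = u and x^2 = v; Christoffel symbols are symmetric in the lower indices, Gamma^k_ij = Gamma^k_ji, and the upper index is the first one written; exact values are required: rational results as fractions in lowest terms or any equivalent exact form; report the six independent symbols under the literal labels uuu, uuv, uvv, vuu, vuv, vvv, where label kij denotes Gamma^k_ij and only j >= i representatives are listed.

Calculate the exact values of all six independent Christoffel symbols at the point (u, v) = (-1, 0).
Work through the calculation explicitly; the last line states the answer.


E = 85/9, F = 0, G = 100/9 at the point
E_u = -8/9, E_v = 0, F_u = 0, F_v = 0, G_u = -40/9, G_v = 0
EG - F^2 = 8500/81;  g^inv = (81/8500) * [[100/9, 0], [0, 85/9]]
first-kind symbols [ij,l] = (1/2)(d_i g_jl + d_j g_il - d_l g_ij): [uu,u] = E_u/2 = -4/9, [uu,v] = F_u - E_v/2 = 0, [uv,u] = E_v/2 = 0, [uv,v] = G_u/2 = -20/9, [vv,u] = F_v - G_u/2 = 20/9, [vv,v] = G_v/2 = 0
Gamma^u_ij = (G*[ij,u] - F*[ij,v])/(EG - F^2), Gamma^v_ij = (E*[ij,v] - F*[ij,u])/(EG - F^2)

Answer: Gamma_uuu = -4/85, Gamma_uuv = 0, Gamma_uvv = 4/17, Gamma_vuu = 0, Gamma_vuv = -1/5, Gamma_vvv = 0
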